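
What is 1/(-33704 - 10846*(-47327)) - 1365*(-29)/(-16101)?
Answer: -9273524508461/3771959533650 ≈ -2.4585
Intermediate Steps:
1/(-33704 - 10846*(-47327)) - 1365*(-29)/(-16101) = -1/47327/(-44550) + 39585*(-1/16101) = -1/44550*(-1/47327) - 13195/5367 = 1/2108417850 - 13195/5367 = -9273524508461/3771959533650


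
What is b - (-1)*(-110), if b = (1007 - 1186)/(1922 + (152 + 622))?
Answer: -296739/2696 ≈ -110.07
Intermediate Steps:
b = -179/2696 (b = -179/(1922 + 774) = -179/2696 ≈ -0.066395)
b - (-1)*(-110) = -179/2696 - (-1)*(-110) = -179/2696 - 1*110 = -179/2696 - 110 = -296739/2696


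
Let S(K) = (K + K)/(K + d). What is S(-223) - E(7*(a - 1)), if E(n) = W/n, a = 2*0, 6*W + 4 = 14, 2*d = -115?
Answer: 2393/1309 ≈ 1.8281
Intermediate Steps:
d = -115/2 (d = (1/2)*(-115) = -115/2 ≈ -57.500)
W = 5/3 (W = -2/3 + (1/6)*14 = -2/3 + 7/3 = 5/3 ≈ 1.6667)
a = 0
S(K) = 2*K/(-115/2 + K) (S(K) = (K + K)/(K - 115/2) = (2*K)/(-115/2 + K) = 2*K/(-115/2 + K))
E(n) = 5/(3*n)
S(-223) - E(7*(a - 1)) = 4*(-223)/(-115 + 2*(-223)) - 5/(3*(7*(0 - 1))) = 4*(-223)/(-115 - 446) - 5/(3*(7*(-1))) = 4*(-223)/(-561) - 5/(3*(-7)) = 4*(-223)*(-1/561) - 5*(-1)/(3*7) = 892/561 - 1*(-5/21) = 892/561 + 5/21 = 2393/1309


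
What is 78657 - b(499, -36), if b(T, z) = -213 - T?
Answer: 79369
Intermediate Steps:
78657 - b(499, -36) = 78657 - (-213 - 1*499) = 78657 - (-213 - 499) = 78657 - 1*(-712) = 78657 + 712 = 79369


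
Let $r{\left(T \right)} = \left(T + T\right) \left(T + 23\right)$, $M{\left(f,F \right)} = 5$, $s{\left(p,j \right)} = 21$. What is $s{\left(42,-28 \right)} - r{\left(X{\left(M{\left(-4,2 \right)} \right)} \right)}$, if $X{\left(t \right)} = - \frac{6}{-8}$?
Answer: $- \frac{117}{8} \approx -14.625$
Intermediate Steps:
$X{\left(t \right)} = \frac{3}{4}$ ($X{\left(t \right)} = \left(-6\right) \left(- \frac{1}{8}\right) = \frac{3}{4}$)
$r{\left(T \right)} = 2 T \left(23 + T\right)$
$s{\left(42,-28 \right)} - r{\left(X{\left(M{\left(-4,2 \right)} \right)} \right)} = 21 - 2 \cdot \frac{3}{4} \left(23 + \frac{3}{4}\right) = 21 - 2 \cdot \frac{3}{4} \cdot \frac{95}{4} = 21 - \frac{285}{8} = - \frac{117}{8}$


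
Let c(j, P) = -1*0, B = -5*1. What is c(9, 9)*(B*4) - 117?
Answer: -117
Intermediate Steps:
B = -5
c(j, P) = 0
c(9, 9)*(B*4) - 117 = 0*(-5*4) - 117 = 0*(-20) - 117 = 0 - 117 = -117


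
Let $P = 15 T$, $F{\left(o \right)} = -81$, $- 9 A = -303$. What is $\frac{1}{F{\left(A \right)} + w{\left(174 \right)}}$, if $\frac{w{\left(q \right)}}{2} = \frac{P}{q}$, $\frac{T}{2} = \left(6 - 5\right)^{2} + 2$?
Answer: $- \frac{29}{2319} \approx -0.012505$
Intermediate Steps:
$A = \frac{101}{3}$ ($A = \left(- \frac{1}{9}\right) \left(-303\right) = \frac{101}{3} \approx 33.667$)
$T = 6$ ($T = 2 \left(\left(6 - 5\right)^{2} + 2\right) = 2 \left(1^{2} + 2\right) = 2 \left(1 + 2\right) = 2 \cdot 3 = 6$)
$P = 90$ ($P = 15 \cdot 6 = 90$)
$w{\left(q \right)} = \frac{180}{q}$ ($w{\left(q \right)} = 2 \frac{90}{q} = \frac{180}{q}$)
$\frac{1}{F{\left(A \right)} + w{\left(174 \right)}} = \frac{1}{-81 + \frac{180}{174}} = \frac{1}{-81 + 180 \cdot \frac{1}{174}} = \frac{1}{-81 + \frac{30}{29}} = \frac{1}{- \frac{2319}{29}} = - \frac{29}{2319}$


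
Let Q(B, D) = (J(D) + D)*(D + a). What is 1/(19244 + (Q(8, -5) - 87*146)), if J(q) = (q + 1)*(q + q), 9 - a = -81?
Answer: 1/9517 ≈ 0.00010508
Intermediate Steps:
a = 90 (a = 9 - 1*(-81) = 9 + 81 = 90)
J(q) = 2*q*(1 + q) (J(q) = (1 + q)*(2*q) = 2*q*(1 + q))
Q(B, D) = (90 + D)*(D + 2*D*(1 + D)) (Q(B, D) = (2*D*(1 + D) + D)*(D + 90) = (D + 2*D*(1 + D))*(90 + D) = (90 + D)*(D + 2*D*(1 + D)))
1/(19244 + (Q(8, -5) - 87*146)) = 1/(19244 + (-5*(270 + 2*(-5)**2 + 183*(-5)) - 87*146)) = 1/(19244 + (-5*(270 + 2*25 - 915) - 1*12702)) = 1/(19244 + (-5*(270 + 50 - 915) - 12702)) = 1/(19244 + (-5*(-595) - 12702)) = 1/(19244 + (2975 - 12702)) = 1/(19244 - 9727) = 1/9517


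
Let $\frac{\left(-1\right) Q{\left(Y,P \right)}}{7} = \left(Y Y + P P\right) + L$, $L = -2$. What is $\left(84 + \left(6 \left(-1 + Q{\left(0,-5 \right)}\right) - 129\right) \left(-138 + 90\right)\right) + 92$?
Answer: $53024$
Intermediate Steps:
$Q{\left(Y,P \right)} = 14 - 7 P^{2} - 7 Y^{2}$ ($Q{\left(Y,P \right)} = - 7 \left(\left(Y Y + P P\right) - 2\right) = - 7 \left(\left(Y^{2} + P^{2}\right) - 2\right) = - 7 \left(\left(P^{2} + Y^{2}\right) - 2\right) = - 7 \left(-2 + P^{2} + Y^{2}\right) = 14 - 7 P^{2} - 7 Y^{2}$)
$\left(84 + \left(6 \left(-1 + Q{\left(0,-5 \right)}\right) - 129\right) \left(-138 + 90\right)\right) + 92 = \left(84 + \left(6 \left(-1 - \left(-14 + 0 + 175\right)\right) - 129\right) \left(-138 + 90\right)\right) + 92 = \left(84 + \left(6 \left(-1 - 161\right) - 129\right) \left(-48\right)\right) + 92 = \left(84 + \left(6 \left(-162\right) - 129\right) \left(-48\right)\right) + 92 = \left(84 + \left(-972 - 129\right) \left(-48\right)\right) + 92 = \left(84 - -52848\right) + 92 = \left(84 + 52848\right) + 92 = 52932 + 92 = 53024$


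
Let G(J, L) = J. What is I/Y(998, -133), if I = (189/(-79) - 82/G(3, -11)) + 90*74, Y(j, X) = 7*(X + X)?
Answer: -1571375/441294 ≈ -3.5608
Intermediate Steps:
Y(j, X) = 14*X (Y(j, X) = 7*(2*X) = 14*X)
I = 1571375/237 (I = (189/(-79) - 82/3) + 90*74 = (189*(-1/79) - 82*⅓) + 6660 = (-189/79 - 82/3) + 6660 = -7045/237 + 6660 = 1571375/237 ≈ 6630.3)
I/Y(998, -133) = 1571375/(237*((14*(-133)))) = (1571375/237)/(-1862) = (1571375/237)*(-1/1862) = -1571375/441294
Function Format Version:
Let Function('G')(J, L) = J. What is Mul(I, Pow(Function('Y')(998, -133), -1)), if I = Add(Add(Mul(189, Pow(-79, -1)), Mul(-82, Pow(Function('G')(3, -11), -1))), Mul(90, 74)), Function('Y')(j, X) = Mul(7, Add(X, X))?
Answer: Rational(-1571375, 441294) ≈ -3.5608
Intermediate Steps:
Function('Y')(j, X) = Mul(14, X) (Function('Y')(j, X) = Mul(7, Mul(2, X)) = Mul(14, X))
I = Rational(1571375, 237) (I = Add(Add(Mul(189, Pow(-79, -1)), Mul(-82, Pow(3, -1))), Mul(90, 74)) = Add(Add(Mul(189, Rational(-1, 79)), Mul(-82, Rational(1, 3))), 6660) = Add(Add(Rational(-189, 79), Rational(-82, 3)), 6660) = Add(Rational(-7045, 237), 6660) = Rational(1571375, 237) ≈ 6630.3)
Mul(I, Pow(Function('Y')(998, -133), -1)) = Mul(Rational(1571375, 237), Pow(Mul(14, -133), -1)) = Mul(Rational(1571375, 237), Pow(-1862, -1)) = Mul(Rational(1571375, 237), Rational(-1, 1862)) = Rational(-1571375, 441294)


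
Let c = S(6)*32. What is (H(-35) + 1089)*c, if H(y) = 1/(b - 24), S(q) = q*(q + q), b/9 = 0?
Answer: 2508960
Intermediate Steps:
b = 0 (b = 9*0 = 0)
S(q) = 2*q² (S(q) = q*(2*q) = 2*q²)
H(y) = -1/24 (H(y) = 1/(0 - 24) = 1/(-24) = -1/24)
c = 2304 (c = (2*6²)*32 = (2*36)*32 = 72*32 = 2304)
(H(-35) + 1089)*c = (-1/24 + 1089)*2304 = (26135/24)*2304 = 2508960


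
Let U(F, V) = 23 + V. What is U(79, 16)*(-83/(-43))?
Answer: 3237/43 ≈ 75.279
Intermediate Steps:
U(79, 16)*(-83/(-43)) = (23 + 16)*(-83/(-43)) = 39*(-83*(-1/43)) = 39*(83/43) = 3237/43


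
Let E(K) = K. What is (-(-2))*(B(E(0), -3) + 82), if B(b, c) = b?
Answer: 164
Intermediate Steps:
(-(-2))*(B(E(0), -3) + 82) = (-(-2))*(0 + 82) = -1*(-2)*82 = 2*82 = 164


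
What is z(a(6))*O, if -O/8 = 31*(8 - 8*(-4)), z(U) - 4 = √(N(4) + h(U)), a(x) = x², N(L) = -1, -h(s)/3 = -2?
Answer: -39680 - 9920*√5 ≈ -61862.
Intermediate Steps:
h(s) = 6 (h(s) = -3*(-2) = 6)
z(U) = 4 + √5 (z(U) = 4 + √(-1 + 6) = 4 + √5)
O = -9920 (O = -248*(8 - 8*(-4)) = -248*(8 + 32) = -248*40 = -8*1240 = -9920)
z(a(6))*O = (4 + √5)*(-9920) = -39680 - 9920*√5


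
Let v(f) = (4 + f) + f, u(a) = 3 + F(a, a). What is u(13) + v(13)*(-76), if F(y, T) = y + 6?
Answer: -2258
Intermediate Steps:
F(y, T) = 6 + y
u(a) = 9 + a (u(a) = 3 + (6 + a) = 9 + a)
v(f) = 4 + 2*f
u(13) + v(13)*(-76) = (9 + 13) + (4 + 2*13)*(-76) = 22 + (4 + 26)*(-76) = 22 + 30*(-76) = 22 - 2280 = -2258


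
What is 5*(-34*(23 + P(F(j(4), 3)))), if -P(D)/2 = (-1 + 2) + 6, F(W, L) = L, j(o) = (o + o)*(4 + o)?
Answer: -1530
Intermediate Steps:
j(o) = 2*o*(4 + o) (j(o) = (2*o)*(4 + o) = 2*o*(4 + o))
P(D) = -14 (P(D) = -2*((-1 + 2) + 6) = -2*(1 + 6) = -2*7 = -14)
5*(-34*(23 + P(F(j(4), 3)))) = 5*(-34*(23 - 14)) = 5*(-34*9) = 5*(-306) = -1530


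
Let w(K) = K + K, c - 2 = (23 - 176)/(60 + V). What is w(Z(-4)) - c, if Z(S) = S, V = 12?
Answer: -63/8 ≈ -7.8750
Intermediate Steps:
c = -⅛ (c = 2 + (23 - 176)/(60 + 12) = 2 - 153/72 = 2 - 153*1/72 = 2 - 17/8 = -⅛ ≈ -0.12500)
w(K) = 2*K
w(Z(-4)) - c = 2*(-4) - 1*(-⅛) = -8 + ⅛ = -63/8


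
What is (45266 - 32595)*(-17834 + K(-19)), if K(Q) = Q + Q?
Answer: -226456112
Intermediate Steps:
K(Q) = 2*Q
(45266 - 32595)*(-17834 + K(-19)) = (45266 - 32595)*(-17834 + 2*(-19)) = 12671*(-17834 - 38) = 12671*(-17872) = -226456112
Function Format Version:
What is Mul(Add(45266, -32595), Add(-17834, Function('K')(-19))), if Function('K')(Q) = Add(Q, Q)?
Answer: -226456112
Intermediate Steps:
Function('K')(Q) = Mul(2, Q)
Mul(Add(45266, -32595), Add(-17834, Function('K')(-19))) = Mul(Add(45266, -32595), Add(-17834, Mul(2, -19))) = Mul(12671, Add(-17834, -38)) = Mul(12671, -17872) = -226456112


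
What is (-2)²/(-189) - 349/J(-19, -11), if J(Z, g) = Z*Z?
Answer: -67405/68229 ≈ -0.98792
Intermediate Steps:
J(Z, g) = Z²
(-2)²/(-189) - 349/J(-19, -11) = (-2)²/(-189) - 349/((-19)²) = 4*(-1/189) - 349/361 = -4/189 - 349*1/361 = -4/189 - 349/361 = -67405/68229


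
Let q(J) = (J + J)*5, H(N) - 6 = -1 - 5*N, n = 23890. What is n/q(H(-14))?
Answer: 2389/75 ≈ 31.853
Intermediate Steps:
H(N) = 5 - 5*N (H(N) = 6 + (-1 - 5*N) = 5 - 5*N)
q(J) = 10*J (q(J) = (2*J)*5 = 10*J)
n/q(H(-14)) = 23890/((10*(5 - 5*(-14)))) = 23890/((10*(5 + 70))) = 23890/((10*75)) = 23890/750 = 23890*(1/750) = 2389/75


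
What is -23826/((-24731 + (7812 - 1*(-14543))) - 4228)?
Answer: 11913/3302 ≈ 3.6078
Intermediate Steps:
-23826/((-24731 + (7812 - 1*(-14543))) - 4228) = -23826/((-24731 + (7812 + 14543)) - 4228) = -23826/((-24731 + 22355) - 4228) = -23826/(-2376 - 4228) = -23826/(-6604) = -23826*(-1/6604) = 11913/3302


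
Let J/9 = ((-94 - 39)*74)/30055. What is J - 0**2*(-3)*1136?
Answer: -88578/30055 ≈ -2.9472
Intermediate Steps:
J = -88578/30055 (J = 9*(((-94 - 39)*74)/30055) = 9*(-133*74*(1/30055)) = 9*(-9842*1/30055) = 9*(-9842/30055) = -88578/30055 ≈ -2.9472)
J - 0**2*(-3)*1136 = -88578/30055 - 0**2*(-3)*1136 = -88578/30055 - 0*(-3)*1136 = -88578/30055 - 0*1136 = -88578/30055 - 1*0 = -88578/30055 + 0 = -88578/30055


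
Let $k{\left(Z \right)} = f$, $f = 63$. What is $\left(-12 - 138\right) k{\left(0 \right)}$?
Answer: $-9450$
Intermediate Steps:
$k{\left(Z \right)} = 63$
$\left(-12 - 138\right) k{\left(0 \right)} = \left(-12 - 138\right) 63 = \left(-150\right) 63 = -9450$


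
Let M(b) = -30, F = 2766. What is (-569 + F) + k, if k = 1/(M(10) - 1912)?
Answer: 4266573/1942 ≈ 2197.0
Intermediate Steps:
k = -1/1942 (k = 1/(-30 - 1912) = 1/(-1942) = -1/1942 ≈ -0.00051493)
(-569 + F) + k = (-569 + 2766) - 1/1942 = 2197 - 1/1942 = 4266573/1942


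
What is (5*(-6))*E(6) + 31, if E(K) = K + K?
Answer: -329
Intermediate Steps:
E(K) = 2*K
(5*(-6))*E(6) + 31 = (5*(-6))*(2*6) + 31 = -30*12 + 31 = -360 + 31 = -329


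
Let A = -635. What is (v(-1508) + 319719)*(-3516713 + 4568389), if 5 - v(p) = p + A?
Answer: 338499799092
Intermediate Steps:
v(p) = 640 - p (v(p) = 5 - (p - 635) = 5 - (-635 + p) = 5 + (635 - p) = 640 - p)
(v(-1508) + 319719)*(-3516713 + 4568389) = ((640 - 1*(-1508)) + 319719)*(-3516713 + 4568389) = ((640 + 1508) + 319719)*1051676 = (2148 + 319719)*1051676 = 321867*1051676 = 338499799092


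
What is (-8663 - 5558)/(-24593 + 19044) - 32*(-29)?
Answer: 5163693/5549 ≈ 930.56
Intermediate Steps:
(-8663 - 5558)/(-24593 + 19044) - 32*(-29) = -14221/(-5549) + 928 = -14221*(-1/5549) + 928 = 14221/5549 + 928 = 5163693/5549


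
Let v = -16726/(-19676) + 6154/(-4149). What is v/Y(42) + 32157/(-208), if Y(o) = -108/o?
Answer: -5897202380243/38205518832 ≈ -154.35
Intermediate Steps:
v = -25844965/40817862 (v = -16726*(-1/19676) + 6154*(-1/4149) = 8363/9838 - 6154/4149 = -25844965/40817862 ≈ -0.63318)
v/Y(42) + 32157/(-208) = -25844965/(40817862*((-108/42))) + 32157/(-208) = -25844965/(40817862*((-108*1/42))) + 32157*(-1/208) = -25844965/(40817862*(-18/7)) - 32157/208 = -25844965/40817862*(-7/18) - 32157/208 = 180914755/734721516 - 32157/208 = -5897202380243/38205518832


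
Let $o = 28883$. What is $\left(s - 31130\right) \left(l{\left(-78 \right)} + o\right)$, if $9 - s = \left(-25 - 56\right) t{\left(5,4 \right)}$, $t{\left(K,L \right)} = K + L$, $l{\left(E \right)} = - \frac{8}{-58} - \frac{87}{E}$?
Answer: $- \frac{11412052948}{13} \approx -8.7785 \cdot 10^{8}$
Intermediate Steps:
$l{\left(E \right)} = \frac{4}{29} - \frac{87}{E}$ ($l{\left(E \right)} = \left(-8\right) \left(- \frac{1}{58}\right) - \frac{87}{E} = \frac{4}{29} - \frac{87}{E}$)
$s = 738$ ($s = 9 - \left(-25 - 56\right) \left(5 + 4\right) = 9 - \left(-81\right) 9 = 9 - -729 = 9 + 729 = 738$)
$\left(s - 31130\right) \left(l{\left(-78 \right)} + o\right) = \left(738 - 31130\right) \left(\left(\frac{4}{29} - \frac{87}{-78}\right) + 28883\right) = - 30392 \left(\left(\frac{4}{29} - - \frac{29}{26}\right) + 28883\right) = - 30392 \left(\left(\frac{4}{29} + \frac{29}{26}\right) + 28883\right) = - 30392 \left(\frac{945}{754} + 28883\right) = \left(-30392\right) \frac{21778727}{754} = - \frac{11412052948}{13}$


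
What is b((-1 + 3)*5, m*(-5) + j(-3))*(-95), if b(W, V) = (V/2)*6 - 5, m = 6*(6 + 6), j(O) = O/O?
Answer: 102790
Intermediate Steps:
j(O) = 1
m = 72 (m = 6*12 = 72)
b(W, V) = -5 + 3*V (b(W, V) = (V*(½))*6 - 5 = (V/2)*6 - 5 = 3*V - 5 = -5 + 3*V)
b((-1 + 3)*5, m*(-5) + j(-3))*(-95) = (-5 + 3*(72*(-5) + 1))*(-95) = (-5 + 3*(-360 + 1))*(-95) = (-5 + 3*(-359))*(-95) = (-5 - 1077)*(-95) = -1082*(-95) = 102790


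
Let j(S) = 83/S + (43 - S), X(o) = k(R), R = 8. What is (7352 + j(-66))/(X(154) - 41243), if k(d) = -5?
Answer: -492343/2722368 ≈ -0.18085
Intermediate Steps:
X(o) = -5
j(S) = 43 - S + 83/S
(7352 + j(-66))/(X(154) - 41243) = (7352 + (43 - 1*(-66) + 83/(-66)))/(-5 - 41243) = (7352 + (43 + 66 + 83*(-1/66)))/(-41248) = (7352 + (43 + 66 - 83/66))*(-1/41248) = (7352 + 7111/66)*(-1/41248) = (492343/66)*(-1/41248) = -492343/2722368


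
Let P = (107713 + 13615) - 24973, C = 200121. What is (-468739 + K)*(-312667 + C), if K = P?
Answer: 41910329664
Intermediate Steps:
P = 96355 (P = 121328 - 24973 = 96355)
K = 96355
(-468739 + K)*(-312667 + C) = (-468739 + 96355)*(-312667 + 200121) = -372384*(-112546) = 41910329664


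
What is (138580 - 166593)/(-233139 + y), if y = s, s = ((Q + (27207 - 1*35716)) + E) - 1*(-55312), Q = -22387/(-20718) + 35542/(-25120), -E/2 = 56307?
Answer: 3644744537520/38896141007429 ≈ 0.093704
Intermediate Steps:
E = -112614 (E = -2*56307 = -112614)
Q = -43499429/130109040 (Q = -22387*(-1/20718) + 35542*(-1/25120) = 22387/20718 - 17771/12560 = -43499429/130109040 ≈ -0.33433)
s = -8562649530869/130109040 (s = ((-43499429/130109040 + (27207 - 1*35716)) - 112614) - 1*(-55312) = ((-43499429/130109040 + (27207 - 35716)) - 112614) + 55312 = ((-43499429/130109040 - 8509) - 112614) + 55312 = (-1107141320789/130109040 - 112614) + 55312 = -15759240751349/130109040 + 55312 = -8562649530869/130109040 ≈ -65811.)
y = -8562649530869/130109040 ≈ -65811.
(138580 - 166593)/(-233139 + y) = (138580 - 166593)/(-233139 - 8562649530869/130109040) = -28013/(-38896141007429/130109040) = -28013*(-130109040/38896141007429) = 3644744537520/38896141007429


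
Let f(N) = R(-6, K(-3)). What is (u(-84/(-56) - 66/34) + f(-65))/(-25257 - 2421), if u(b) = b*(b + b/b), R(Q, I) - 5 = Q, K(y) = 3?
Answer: 1441/31995768 ≈ 4.5037e-5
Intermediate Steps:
R(Q, I) = 5 + Q
f(N) = -1 (f(N) = 5 - 6 = -1)
u(b) = b*(1 + b) (u(b) = b*(b + 1) = b*(1 + b))
(u(-84/(-56) - 66/34) + f(-65))/(-25257 - 2421) = ((-84/(-56) - 66/34)*(1 + (-84/(-56) - 66/34)) - 1)/(-25257 - 2421) = ((-84*(-1/56) - 66*1/34)*(1 + (-84*(-1/56) - 66*1/34)) - 1)/(-27678) = ((3/2 - 33/17)*(1 + (3/2 - 33/17)) - 1)*(-1/27678) = (-15*(1 - 15/34)/34 - 1)*(-1/27678) = (-15/34*19/34 - 1)*(-1/27678) = (-285/1156 - 1)*(-1/27678) = -1441/1156*(-1/27678) = 1441/31995768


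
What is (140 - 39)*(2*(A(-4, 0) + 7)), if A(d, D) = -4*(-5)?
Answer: 5454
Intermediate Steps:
A(d, D) = 20
(140 - 39)*(2*(A(-4, 0) + 7)) = (140 - 39)*(2*(20 + 7)) = 101*(2*27) = 101*54 = 5454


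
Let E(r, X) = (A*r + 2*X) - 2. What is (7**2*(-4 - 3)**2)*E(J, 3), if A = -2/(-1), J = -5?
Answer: -14406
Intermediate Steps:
A = 2 (A = -2*(-1) = 2)
E(r, X) = -2 + 2*X + 2*r (E(r, X) = (2*r + 2*X) - 2 = (2*X + 2*r) - 2 = -2 + 2*X + 2*r)
(7**2*(-4 - 3)**2)*E(J, 3) = (7**2*(-4 - 3)**2)*(-2 + 2*3 + 2*(-5)) = (49*(-7)**2)*(-2 + 6 - 10) = (49*49)*(-6) = 2401*(-6) = -14406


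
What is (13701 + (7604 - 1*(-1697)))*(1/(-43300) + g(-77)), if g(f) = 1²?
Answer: 497981799/21650 ≈ 23001.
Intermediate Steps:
g(f) = 1
(13701 + (7604 - 1*(-1697)))*(1/(-43300) + g(-77)) = (13701 + (7604 - 1*(-1697)))*(1/(-43300) + 1) = (13701 + (7604 + 1697))*(-1/43300 + 1) = (13701 + 9301)*(43299/43300) = 23002*(43299/43300) = 497981799/21650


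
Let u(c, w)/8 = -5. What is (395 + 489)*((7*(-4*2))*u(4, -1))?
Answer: 1980160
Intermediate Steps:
u(c, w) = -40 (u(c, w) = 8*(-5) = -40)
(395 + 489)*((7*(-4*2))*u(4, -1)) = (395 + 489)*((7*(-4*2))*(-40)) = 884*((7*(-8))*(-40)) = 884*(-56*(-40)) = 884*2240 = 1980160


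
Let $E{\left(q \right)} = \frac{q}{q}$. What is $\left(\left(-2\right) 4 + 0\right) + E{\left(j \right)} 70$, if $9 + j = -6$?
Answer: $62$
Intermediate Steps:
$j = -15$ ($j = -9 - 6 = -15$)
$E{\left(q \right)} = 1$
$\left(\left(-2\right) 4 + 0\right) + E{\left(j \right)} 70 = \left(\left(-2\right) 4 + 0\right) + 1 \cdot 70 = \left(-8 + 0\right) + 70 = -8 + 70 = 62$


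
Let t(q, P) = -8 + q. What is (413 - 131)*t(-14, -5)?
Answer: -6204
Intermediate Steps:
(413 - 131)*t(-14, -5) = (413 - 131)*(-8 - 14) = 282*(-22) = -6204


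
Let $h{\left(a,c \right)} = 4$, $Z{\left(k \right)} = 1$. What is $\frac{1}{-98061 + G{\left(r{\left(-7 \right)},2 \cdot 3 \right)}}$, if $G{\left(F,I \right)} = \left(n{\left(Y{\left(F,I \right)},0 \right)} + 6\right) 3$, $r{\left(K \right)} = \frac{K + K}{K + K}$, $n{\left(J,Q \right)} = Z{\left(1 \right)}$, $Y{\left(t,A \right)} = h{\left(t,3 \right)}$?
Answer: $- \frac{1}{98040} \approx -1.02 \cdot 10^{-5}$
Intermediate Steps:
$Y{\left(t,A \right)} = 4$
$n{\left(J,Q \right)} = 1$
$r{\left(K \right)} = 1$ ($r{\left(K \right)} = \frac{2 K}{2 K} = 2 K \frac{1}{2 K} = 1$)
$G{\left(F,I \right)} = 21$ ($G{\left(F,I \right)} = \left(1 + 6\right) 3 = 7 \cdot 3 = 21$)
$\frac{1}{-98061 + G{\left(r{\left(-7 \right)},2 \cdot 3 \right)}} = \frac{1}{-98061 + 21} = \frac{1}{-98040} = - \frac{1}{98040}$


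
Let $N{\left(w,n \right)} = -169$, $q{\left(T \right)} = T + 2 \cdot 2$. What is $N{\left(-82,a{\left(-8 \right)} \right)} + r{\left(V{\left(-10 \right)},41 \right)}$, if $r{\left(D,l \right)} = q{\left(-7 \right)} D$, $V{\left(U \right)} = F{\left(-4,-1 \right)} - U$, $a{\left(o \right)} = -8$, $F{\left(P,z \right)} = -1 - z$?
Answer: $-199$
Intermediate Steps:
$q{\left(T \right)} = 4 + T$ ($q{\left(T \right)} = T + 4 = 4 + T$)
$V{\left(U \right)} = - U$ ($V{\left(U \right)} = \left(-1 - -1\right) - U = \left(-1 + 1\right) - U = 0 - U = - U$)
$r{\left(D,l \right)} = - 3 D$ ($r{\left(D,l \right)} = \left(4 - 7\right) D = - 3 D$)
$N{\left(-82,a{\left(-8 \right)} \right)} + r{\left(V{\left(-10 \right)},41 \right)} = -169 - 3 \left(\left(-1\right) \left(-10\right)\right) = -169 - 30 = -199$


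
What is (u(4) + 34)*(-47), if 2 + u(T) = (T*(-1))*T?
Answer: -752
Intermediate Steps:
u(T) = -2 - T**2 (u(T) = -2 + (T*(-1))*T = -2 + (-T)*T = -2 - T**2)
(u(4) + 34)*(-47) = ((-2 - 1*4**2) + 34)*(-47) = ((-2 - 1*16) + 34)*(-47) = ((-2 - 16) + 34)*(-47) = (-18 + 34)*(-47) = 16*(-47) = -752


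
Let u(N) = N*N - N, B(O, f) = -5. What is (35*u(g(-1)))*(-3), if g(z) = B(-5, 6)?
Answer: -3150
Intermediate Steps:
g(z) = -5
u(N) = N**2 - N
(35*u(g(-1)))*(-3) = (35*(-5*(-1 - 5)))*(-3) = (35*(-5*(-6)))*(-3) = (35*30)*(-3) = 1050*(-3) = -3150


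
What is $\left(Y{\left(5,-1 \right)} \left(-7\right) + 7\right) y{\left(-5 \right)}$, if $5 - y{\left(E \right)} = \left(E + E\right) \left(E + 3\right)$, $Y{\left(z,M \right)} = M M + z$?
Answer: $525$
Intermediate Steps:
$Y{\left(z,M \right)} = z + M^{2}$ ($Y{\left(z,M \right)} = M^{2} + z = z + M^{2}$)
$y{\left(E \right)} = 5 - 2 E \left(3 + E\right)$ ($y{\left(E \right)} = 5 - \left(E + E\right) \left(E + 3\right) = 5 - 2 E \left(3 + E\right)$)
$\left(Y{\left(5,-1 \right)} \left(-7\right) + 7\right) y{\left(-5 \right)} = \left(\left(5 + \left(-1\right)^{2}\right) \left(-7\right) + 7\right) \left(5 - -30 - 2 \left(-5\right)^{2}\right) = \left(\left(5 + 1\right) \left(-7\right) + 7\right) \left(5 + 30 - 50\right) = \left(6 \left(-7\right) + 7\right) \left(5 + 30 - 50\right) = \left(-42 + 7\right) \left(-15\right) = \left(-35\right) \left(-15\right) = 525$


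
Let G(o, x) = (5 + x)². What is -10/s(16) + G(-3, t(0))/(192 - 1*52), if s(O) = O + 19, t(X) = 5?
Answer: 3/7 ≈ 0.42857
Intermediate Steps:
s(O) = 19 + O
-10/s(16) + G(-3, t(0))/(192 - 1*52) = -10/(19 + 16) + (5 + 5)²/(192 - 1*52) = -10/35 + 10²/(192 - 52) = -10*1/35 + 100/140 = -2/7 + 100*(1/140) = -2/7 + 5/7 = 3/7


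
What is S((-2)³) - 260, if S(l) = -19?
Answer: -279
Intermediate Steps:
S((-2)³) - 260 = -19 - 260 = -279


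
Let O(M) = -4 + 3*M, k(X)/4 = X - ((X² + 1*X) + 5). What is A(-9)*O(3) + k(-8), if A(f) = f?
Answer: -321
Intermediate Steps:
k(X) = -20 - 4*X² (k(X) = 4*(X - ((X² + 1*X) + 5)) = 4*(X - ((X² + X) + 5)) = 4*(X - ((X + X²) + 5)) = 4*(X - (5 + X + X²)) = 4*(X + (-5 - X - X²)) = 4*(-5 - X²) = -20 - 4*X²)
A(-9)*O(3) + k(-8) = -9*(-4 + 3*3) + (-20 - 4*(-8)²) = -9*(-4 + 9) + (-20 - 4*64) = -9*5 + (-20 - 256) = -45 - 276 = -321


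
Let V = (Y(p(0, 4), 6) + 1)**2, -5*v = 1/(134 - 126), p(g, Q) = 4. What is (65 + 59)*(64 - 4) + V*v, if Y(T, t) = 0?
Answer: 297599/40 ≈ 7440.0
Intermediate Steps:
v = -1/40 (v = -1/(5*(134 - 126)) = -1/5/8 = -1/5*1/8 = -1/40 ≈ -0.025000)
V = 1 (V = (0 + 1)**2 = 1**2 = 1)
(65 + 59)*(64 - 4) + V*v = (65 + 59)*(64 - 4) + 1*(-1/40) = 124*60 - 1/40 = 7440 - 1/40 = 297599/40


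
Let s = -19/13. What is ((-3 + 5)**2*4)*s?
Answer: -304/13 ≈ -23.385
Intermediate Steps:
s = -19/13 (s = -19*1/13 = -19/13 ≈ -1.4615)
((-3 + 5)**2*4)*s = ((-3 + 5)**2*4)*(-19/13) = (2**2*4)*(-19/13) = (4*4)*(-19/13) = 16*(-19/13) = -304/13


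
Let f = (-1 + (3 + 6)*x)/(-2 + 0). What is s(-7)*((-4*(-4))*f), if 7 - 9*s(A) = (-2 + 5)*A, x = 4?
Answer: -7840/9 ≈ -871.11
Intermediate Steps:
s(A) = 7/9 - A/3 (s(A) = 7/9 - (-2 + 5)*A/9 = 7/9 - A/3)
f = -35/2 (f = (-1 + (3 + 6)*4)/(-2 + 0) = (-1 + 9*4)/(-2) = (-1 + 36)*(-½) = 35*(-½) = -35/2 ≈ -17.500)
s(-7)*((-4*(-4))*f) = (7/9 - ⅓*(-7))*(-4*(-4)*(-35/2)) = (7/9 + 7/3)*(16*(-35/2)) = (28/9)*(-280) = -7840/9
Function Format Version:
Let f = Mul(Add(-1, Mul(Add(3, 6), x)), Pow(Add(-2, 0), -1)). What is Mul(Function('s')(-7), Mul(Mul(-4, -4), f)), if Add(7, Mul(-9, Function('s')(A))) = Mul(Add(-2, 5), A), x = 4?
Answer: Rational(-7840, 9) ≈ -871.11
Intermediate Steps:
Function('s')(A) = Add(Rational(7, 9), Mul(Rational(-1, 3), A)) (Function('s')(A) = Add(Rational(7, 9), Mul(Rational(-1, 9), Mul(Add(-2, 5), A))) = Add(Rational(7, 9), Mul(Rational(-1, 9), Mul(3, A))) = Add(Rational(7, 9), Mul(Rational(-1, 3), A)))
f = Rational(-35, 2) (f = Mul(Add(-1, Mul(Add(3, 6), 4)), Pow(Add(-2, 0), -1)) = Mul(Add(-1, Mul(9, 4)), Pow(-2, -1)) = Mul(Add(-1, 36), Rational(-1, 2)) = Mul(35, Rational(-1, 2)) = Rational(-35, 2) ≈ -17.500)
Mul(Function('s')(-7), Mul(Mul(-4, -4), f)) = Mul(Add(Rational(7, 9), Mul(Rational(-1, 3), -7)), Mul(Mul(-4, -4), Rational(-35, 2))) = Mul(Add(Rational(7, 9), Rational(7, 3)), Mul(16, Rational(-35, 2))) = Mul(Rational(28, 9), -280) = Rational(-7840, 9)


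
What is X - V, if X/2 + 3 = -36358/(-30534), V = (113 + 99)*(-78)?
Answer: 36057124/2181 ≈ 16532.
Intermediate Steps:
V = -16536 (V = 212*(-78) = -16536)
X = -7892/2181 (X = -6 + 2*(-36358/(-30534)) = -6 + 2*(-36358*(-1/30534)) = -6 + 2*(2597/2181) = -6 + 5194/2181 = -7892/2181 ≈ -3.6185)
X - V = -7892/2181 - 1*(-16536) = -7892/2181 + 16536 = 36057124/2181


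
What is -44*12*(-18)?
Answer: 9504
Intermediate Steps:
-44*12*(-18) = -528*(-18) = 9504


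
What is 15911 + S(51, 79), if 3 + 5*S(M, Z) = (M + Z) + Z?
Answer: 79761/5 ≈ 15952.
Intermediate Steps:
S(M, Z) = -⅗ + M/5 + 2*Z/5 (S(M, Z) = -⅗ + ((M + Z) + Z)/5 = -⅗ + (M + 2*Z)/5 = -⅗ + (M/5 + 2*Z/5) = -⅗ + M/5 + 2*Z/5)
15911 + S(51, 79) = 15911 + (-⅗ + (⅕)*51 + (⅖)*79) = 15911 + (-⅗ + 51/5 + 158/5) = 15911 + 206/5 = 79761/5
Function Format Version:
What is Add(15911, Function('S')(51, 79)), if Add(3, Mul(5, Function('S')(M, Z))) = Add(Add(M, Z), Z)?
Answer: Rational(79761, 5) ≈ 15952.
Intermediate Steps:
Function('S')(M, Z) = Add(Rational(-3, 5), Mul(Rational(1, 5), M), Mul(Rational(2, 5), Z)) (Function('S')(M, Z) = Add(Rational(-3, 5), Mul(Rational(1, 5), Add(Add(M, Z), Z))) = Add(Rational(-3, 5), Mul(Rational(1, 5), Add(M, Mul(2, Z)))) = Add(Rational(-3, 5), Add(Mul(Rational(1, 5), M), Mul(Rational(2, 5), Z))) = Add(Rational(-3, 5), Mul(Rational(1, 5), M), Mul(Rational(2, 5), Z)))
Add(15911, Function('S')(51, 79)) = Add(15911, Add(Rational(-3, 5), Mul(Rational(1, 5), 51), Mul(Rational(2, 5), 79))) = Add(15911, Add(Rational(-3, 5), Rational(51, 5), Rational(158, 5))) = Add(15911, Rational(206, 5)) = Rational(79761, 5)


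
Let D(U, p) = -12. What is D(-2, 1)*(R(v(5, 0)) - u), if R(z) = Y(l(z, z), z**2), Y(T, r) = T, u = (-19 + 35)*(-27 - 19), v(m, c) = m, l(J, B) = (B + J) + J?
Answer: -9012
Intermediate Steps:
l(J, B) = B + 2*J
u = -736 (u = 16*(-46) = -736)
R(z) = 3*z (R(z) = z + 2*z = 3*z)
D(-2, 1)*(R(v(5, 0)) - u) = -12*(3*5 - 1*(-736)) = -12*(15 + 736) = -12*751 = -9012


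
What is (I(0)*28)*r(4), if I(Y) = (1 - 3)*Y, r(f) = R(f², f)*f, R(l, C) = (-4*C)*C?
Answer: 0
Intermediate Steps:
R(l, C) = -4*C²
r(f) = -4*f³ (r(f) = (-4*f²)*f = -4*f³)
I(Y) = -2*Y
(I(0)*28)*r(4) = (-2*0*28)*(-4*4³) = (0*28)*(-4*64) = 0*(-256) = 0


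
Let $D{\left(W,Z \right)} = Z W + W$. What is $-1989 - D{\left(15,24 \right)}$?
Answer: $-2364$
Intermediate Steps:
$D{\left(W,Z \right)} = W + W Z$ ($D{\left(W,Z \right)} = W Z + W = W + W Z$)
$-1989 - D{\left(15,24 \right)} = -1989 - 15 \left(1 + 24\right) = -1989 - 15 \cdot 25 = -1989 - 375 = -2364$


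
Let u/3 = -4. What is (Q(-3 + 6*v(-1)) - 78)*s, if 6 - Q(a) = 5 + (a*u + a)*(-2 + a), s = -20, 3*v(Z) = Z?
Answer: -6160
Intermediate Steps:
u = -12 (u = 3*(-4) = -12)
v(Z) = Z/3
Q(a) = 1 + 11*a*(-2 + a) (Q(a) = 6 - (5 + (a*(-12) + a)*(-2 + a)) = 6 - (5 + (-12*a + a)*(-2 + a)) = 6 - (5 + (-11*a)*(-2 + a)) = 6 - (5 - 11*a*(-2 + a)) = 6 + (-5 + 11*a*(-2 + a)) = 1 + 11*a*(-2 + a))
(Q(-3 + 6*v(-1)) - 78)*s = ((1 - 22*(-3 + 6*((⅓)*(-1))) + 11*(-3 + 6*((⅓)*(-1)))²) - 78)*(-20) = ((1 - 22*(-3 + 6*(-⅓)) + 11*(-3 + 6*(-⅓))²) - 78)*(-20) = ((1 - 22*(-3 - 2) + 11*(-3 - 2)²) - 78)*(-20) = ((1 - 22*(-5) + 11*(-5)²) - 78)*(-20) = ((1 + 110 + 11*25) - 78)*(-20) = ((1 + 110 + 275) - 78)*(-20) = (386 - 78)*(-20) = 308*(-20) = -6160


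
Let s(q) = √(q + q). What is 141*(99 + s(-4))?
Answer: 13959 + 282*I*√2 ≈ 13959.0 + 398.81*I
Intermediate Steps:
s(q) = √2*√q (s(q) = √(2*q) = √2*√q)
141*(99 + s(-4)) = 141*(99 + √2*√(-4)) = 141*(99 + √2*(2*I)) = 141*(99 + 2*I*√2) = 13959 + 282*I*√2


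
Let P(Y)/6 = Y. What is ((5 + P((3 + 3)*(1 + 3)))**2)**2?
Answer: 492884401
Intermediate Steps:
P(Y) = 6*Y
((5 + P((3 + 3)*(1 + 3)))**2)**2 = ((5 + 6*((3 + 3)*(1 + 3)))**2)**2 = ((5 + 6*(6*4))**2)**2 = ((5 + 6*24)**2)**2 = ((5 + 144)**2)**2 = (149**2)**2 = 22201**2 = 492884401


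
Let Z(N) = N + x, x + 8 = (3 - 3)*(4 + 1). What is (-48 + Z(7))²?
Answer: 2401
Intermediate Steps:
x = -8 (x = -8 + (3 - 3)*(4 + 1) = -8 + 0*5 = -8 + 0 = -8)
Z(N) = -8 + N (Z(N) = N - 8 = -8 + N)
(-48 + Z(7))² = (-48 + (-8 + 7))² = (-48 - 1)² = (-49)² = 2401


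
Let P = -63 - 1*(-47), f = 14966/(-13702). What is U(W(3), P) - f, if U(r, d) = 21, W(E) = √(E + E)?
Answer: 151354/6851 ≈ 22.092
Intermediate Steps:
W(E) = √2*√E (W(E) = √(2*E) = √2*√E)
f = -7483/6851 (f = 14966*(-1/13702) = -7483/6851 ≈ -1.0922)
P = -16 (P = -63 + 47 = -16)
U(W(3), P) - f = 21 - 1*(-7483/6851) = 21 + 7483/6851 = 151354/6851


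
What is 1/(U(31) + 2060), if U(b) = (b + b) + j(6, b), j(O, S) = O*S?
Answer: 1/2308 ≈ 0.00043328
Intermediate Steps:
U(b) = 8*b (U(b) = (b + b) + 6*b = 2*b + 6*b = 8*b)
1/(U(31) + 2060) = 1/(8*31 + 2060) = 1/(248 + 2060) = 1/2308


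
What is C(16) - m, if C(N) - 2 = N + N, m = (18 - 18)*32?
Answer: 34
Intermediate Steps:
m = 0 (m = 0*32 = 0)
C(N) = 2 + 2*N (C(N) = 2 + (N + N) = 2 + 2*N)
C(16) - m = (2 + 2*16) - 1*0 = (2 + 32) + 0 = 34 + 0 = 34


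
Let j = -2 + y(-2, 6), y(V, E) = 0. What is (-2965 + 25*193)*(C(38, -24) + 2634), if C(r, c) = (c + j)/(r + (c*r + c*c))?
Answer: 730010940/149 ≈ 4.8994e+6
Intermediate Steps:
j = -2 (j = -2 + 0 = -2)
C(r, c) = (-2 + c)/(r + c² + c*r) (C(r, c) = (c - 2)/(r + (c*r + c*c)) = (-2 + c)/(r + (c*r + c²)) = (-2 + c)/(r + (c² + c*r)) = (-2 + c)/(r + c² + c*r))
(-2965 + 25*193)*(C(38, -24) + 2634) = (-2965 + 25*193)*((-2 - 24)/(38 + (-24)² - 24*38) + 2634) = (-2965 + 4825)*(-26/(38 + 576 - 912) + 2634) = 1860*(-26/(-298) + 2634) = 1860*(-1/298*(-26) + 2634) = 1860*(13/149 + 2634) = 1860*(392479/149) = 730010940/149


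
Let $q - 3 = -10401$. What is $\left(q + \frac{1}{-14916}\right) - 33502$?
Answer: $- \frac{654812401}{14916} \approx -43900.0$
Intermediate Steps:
$q = -10398$ ($q = 3 - 10401 = -10398$)
$\left(q + \frac{1}{-14916}\right) - 33502 = \left(-10398 + \frac{1}{-14916}\right) - 33502 = \left(-10398 - \frac{1}{14916}\right) - 33502 = - \frac{155096569}{14916} - 33502 = - \frac{654812401}{14916}$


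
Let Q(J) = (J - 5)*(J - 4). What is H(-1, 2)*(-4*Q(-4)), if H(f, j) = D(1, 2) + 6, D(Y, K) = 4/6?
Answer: -1920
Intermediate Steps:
D(Y, K) = ⅔ (D(Y, K) = 4*(⅙) = ⅔)
Q(J) = (-5 + J)*(-4 + J)
H(f, j) = 20/3 (H(f, j) = ⅔ + 6 = 20/3)
H(-1, 2)*(-4*Q(-4)) = 20*(-4*(20 + (-4)² - 9*(-4)))/3 = 20*(-4*(20 + 16 + 36))/3 = 20*(-4*72)/3 = (20/3)*(-288) = -1920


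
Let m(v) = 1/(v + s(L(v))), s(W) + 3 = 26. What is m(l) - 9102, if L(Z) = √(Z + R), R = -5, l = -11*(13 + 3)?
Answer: -1392607/153 ≈ -9102.0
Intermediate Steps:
l = -176 (l = -11*16 = -176)
L(Z) = √(-5 + Z) (L(Z) = √(Z - 5) = √(-5 + Z))
s(W) = 23 (s(W) = -3 + 26 = 23)
m(v) = 1/(23 + v) (m(v) = 1/(v + 23) = 1/(23 + v))
m(l) - 9102 = 1/(23 - 176) - 9102 = 1/(-153) - 9102 = -1/153 - 9102 = -1392607/153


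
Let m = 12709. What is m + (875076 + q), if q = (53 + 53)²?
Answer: 899021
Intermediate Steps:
q = 11236 (q = 106² = 11236)
m + (875076 + q) = 12709 + (875076 + 11236) = 12709 + 886312 = 899021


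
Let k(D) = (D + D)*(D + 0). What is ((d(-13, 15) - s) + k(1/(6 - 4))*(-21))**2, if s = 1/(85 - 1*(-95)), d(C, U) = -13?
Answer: 17901361/32400 ≈ 552.51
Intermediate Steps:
s = 1/180 (s = 1/(85 + 95) = 1/180 ≈ 0.0055556)
k(D) = 2*D**2 (k(D) = (2*D)*D = 2*D**2)
((d(-13, 15) - s) + k(1/(6 - 4))*(-21))**2 = ((-13 - 1*1/180) + (2*(1/(6 - 4))**2)*(-21))**2 = ((-13 - 1/180) + (2*(1/2)**2)*(-21))**2 = (-2341/180 + (2*(1/2)**2)*(-21))**2 = (-2341/180 + (2*(1/4))*(-21))**2 = (-2341/180 + (1/2)*(-21))**2 = (-2341/180 - 21/2)**2 = (-4231/180)**2 = 17901361/32400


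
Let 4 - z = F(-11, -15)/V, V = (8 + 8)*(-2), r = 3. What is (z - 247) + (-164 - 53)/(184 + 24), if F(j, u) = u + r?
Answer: -50839/208 ≈ -244.42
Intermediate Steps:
F(j, u) = 3 + u (F(j, u) = u + 3 = 3 + u)
V = -32 (V = 16*(-2) = -32)
z = 29/8 (z = 4 - (3 - 15)/(-32) = 4 - (-12)*(-1)/32 = 4 - 1*3/8 = 4 - 3/8 = 29/8 ≈ 3.6250)
(z - 247) + (-164 - 53)/(184 + 24) = (29/8 - 247) + (-164 - 53)/(184 + 24) = -1947/8 - 217/208 = -50839/208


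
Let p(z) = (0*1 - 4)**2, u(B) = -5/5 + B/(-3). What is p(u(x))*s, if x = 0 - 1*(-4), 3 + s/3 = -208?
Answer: -10128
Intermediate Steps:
s = -633 (s = -9 + 3*(-208) = -9 - 624 = -633)
x = 4 (x = 0 + 4 = 4)
u(B) = -1 - B/3 (u(B) = -5*1/5 + B*(-1/3) = -1 - B/3)
p(z) = 16 (p(z) = (0 - 4)**2 = (-4)**2 = 16)
p(u(x))*s = 16*(-633) = -10128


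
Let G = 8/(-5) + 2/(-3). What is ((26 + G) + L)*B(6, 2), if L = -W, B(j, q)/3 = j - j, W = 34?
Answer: 0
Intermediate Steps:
B(j, q) = 0 (B(j, q) = 3*(j - j) = 3*0 = 0)
L = -34 (L = -1*34 = -34)
G = -34/15 (G = 8*(-1/5) + 2*(-1/3) = -8/5 - 2/3 = -34/15 ≈ -2.2667)
((26 + G) + L)*B(6, 2) = ((26 - 34/15) - 34)*0 = (356/15 - 34)*0 = -154/15*0 = 0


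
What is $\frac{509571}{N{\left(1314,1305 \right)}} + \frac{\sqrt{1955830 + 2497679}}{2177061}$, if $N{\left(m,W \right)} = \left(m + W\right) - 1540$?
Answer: $\frac{509571}{1079} + \frac{\sqrt{4453509}}{2177061} \approx 472.26$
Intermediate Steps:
$N{\left(m,W \right)} = -1540 + W + m$ ($N{\left(m,W \right)} = \left(W + m\right) - 1540 = -1540 + W + m$)
$\frac{509571}{N{\left(1314,1305 \right)}} + \frac{\sqrt{1955830 + 2497679}}{2177061} = \frac{509571}{-1540 + 1305 + 1314} + \frac{\sqrt{1955830 + 2497679}}{2177061} = \frac{509571}{1079} + \sqrt{4453509} \cdot \frac{1}{2177061} = 509571 \cdot \frac{1}{1079} + \frac{\sqrt{4453509}}{2177061} = \frac{509571}{1079} + \frac{\sqrt{4453509}}{2177061}$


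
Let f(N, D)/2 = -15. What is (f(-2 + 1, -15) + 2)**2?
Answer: 784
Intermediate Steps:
f(N, D) = -30 (f(N, D) = 2*(-15) = -30)
(f(-2 + 1, -15) + 2)**2 = (-30 + 2)**2 = (-28)**2 = 784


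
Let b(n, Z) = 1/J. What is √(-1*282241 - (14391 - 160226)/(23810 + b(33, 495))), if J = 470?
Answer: I*√35344778284789332191/11190701 ≈ 531.26*I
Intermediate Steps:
b(n, Z) = 1/470
√(-1*282241 - (14391 - 160226)/(23810 + b(33, 495))) = √(-1*282241 - (14391 - 160226)/(23810 + 1/470)) = √(-282241 - (-145835)/11190701/470) = √(-282241 - (-145835)*470/11190701) = √(-282241 - 1*(-68542450/11190701)) = √(-282241 + 68542450/11190701) = √(-3158406098491/11190701) = I*√35344778284789332191/11190701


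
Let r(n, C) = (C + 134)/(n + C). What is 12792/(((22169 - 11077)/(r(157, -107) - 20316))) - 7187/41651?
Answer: -67650928234352/2887455575 ≈ -23429.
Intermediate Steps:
r(n, C) = (134 + C)/(C + n)
12792/(((22169 - 11077)/(r(157, -107) - 20316))) - 7187/41651 = 12792/(((22169 - 11077)/((134 - 107)/(-107 + 157) - 20316))) - 7187/41651 = 12792/((11092/(27/50 - 20316))) - 7187*1/41651 = 12792/((11092/((1/50)*27 - 20316))) - 7187/41651 = 12792/((11092/(27/50 - 20316))) - 7187/41651 = 12792/((11092/(-1015773/50))) - 7187/41651 = 12792/((11092*(-50/1015773))) - 7187/41651 = 12792/(-554600/1015773) - 7187/41651 = 12792*(-1015773/554600) - 7187/41651 = -1624221027/69325 - 7187/41651 = -67650928234352/2887455575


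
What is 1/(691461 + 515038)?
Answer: 1/1206499 ≈ 8.2884e-7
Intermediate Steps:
1/(691461 + 515038) = 1/1206499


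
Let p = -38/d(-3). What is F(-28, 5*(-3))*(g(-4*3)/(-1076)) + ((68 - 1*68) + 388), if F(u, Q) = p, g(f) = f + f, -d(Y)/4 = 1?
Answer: 104429/269 ≈ 388.21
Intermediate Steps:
d(Y) = -4 (d(Y) = -4*1 = -4)
g(f) = 2*f
p = 19/2 (p = -38/(-4) = -38*(-¼) = 19/2 ≈ 9.5000)
F(u, Q) = 19/2
F(-28, 5*(-3))*(g(-4*3)/(-1076)) + ((68 - 1*68) + 388) = 19*((2*(-4*3))/(-1076))/2 + ((68 - 1*68) + 388) = 19*((2*(-12))*(-1/1076))/2 + ((68 - 68) + 388) = 19*(-24*(-1/1076))/2 + (0 + 388) = (19/2)*(6/269) + 388 = 57/269 + 388 = 104429/269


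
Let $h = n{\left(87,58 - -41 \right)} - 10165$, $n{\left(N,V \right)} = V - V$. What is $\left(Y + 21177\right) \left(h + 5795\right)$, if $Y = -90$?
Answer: $-92150190$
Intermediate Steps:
$n{\left(N,V \right)} = 0$
$h = -10165$ ($h = 0 - 10165 = -10165$)
$\left(Y + 21177\right) \left(h + 5795\right) = \left(-90 + 21177\right) \left(-10165 + 5795\right) = 21087 \left(-4370\right) = -92150190$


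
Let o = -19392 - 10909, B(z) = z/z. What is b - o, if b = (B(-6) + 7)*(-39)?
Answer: 29989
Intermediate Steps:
B(z) = 1
b = -312 (b = (1 + 7)*(-39) = 8*(-39) = -312)
o = -30301
b - o = -312 - 1*(-30301) = -312 + 30301 = 29989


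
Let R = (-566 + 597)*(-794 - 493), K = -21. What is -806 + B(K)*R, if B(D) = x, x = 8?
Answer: -319982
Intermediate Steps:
B(D) = 8
R = -39897 (R = 31*(-1287) = -39897)
-806 + B(K)*R = -806 + 8*(-39897) = -806 - 319176 = -319982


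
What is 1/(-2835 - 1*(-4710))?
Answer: 1/1875 ≈ 0.00053333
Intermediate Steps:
1/(-2835 - 1*(-4710)) = 1/(-2835 + 4710) = 1/1875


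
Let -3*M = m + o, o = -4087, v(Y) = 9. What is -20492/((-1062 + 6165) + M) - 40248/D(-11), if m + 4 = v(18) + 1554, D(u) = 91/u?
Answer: 607026540/124859 ≈ 4861.7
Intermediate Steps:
m = 1559 (m = -4 + (9 + 1554) = -4 + 1563 = 1559)
M = 2528/3 (M = -(1559 - 4087)/3 = -1/3*(-2528) = 2528/3 ≈ 842.67)
-20492/((-1062 + 6165) + M) - 40248/D(-11) = -20492/((-1062 + 6165) + 2528/3) - 40248/(91/(-11)) = -20492/(5103 + 2528/3) - 40248/(91*(-1/11)) = -20492/17837/3 - 40248/(-91/11) = -20492*3/17837 - 40248*(-11/91) = -61476/17837 + 34056/7 = 607026540/124859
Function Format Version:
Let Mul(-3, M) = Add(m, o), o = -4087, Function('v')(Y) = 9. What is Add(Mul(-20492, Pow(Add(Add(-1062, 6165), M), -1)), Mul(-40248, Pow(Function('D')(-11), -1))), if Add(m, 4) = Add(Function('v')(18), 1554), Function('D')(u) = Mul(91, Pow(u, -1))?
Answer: Rational(607026540, 124859) ≈ 4861.7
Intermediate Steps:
m = 1559 (m = Add(-4, Add(9, 1554)) = Add(-4, 1563) = 1559)
M = Rational(2528, 3) (M = Mul(Rational(-1, 3), Add(1559, -4087)) = Mul(Rational(-1, 3), -2528) = Rational(2528, 3) ≈ 842.67)
Add(Mul(-20492, Pow(Add(Add(-1062, 6165), M), -1)), Mul(-40248, Pow(Function('D')(-11), -1))) = Add(Mul(-20492, Pow(Add(Add(-1062, 6165), Rational(2528, 3)), -1)), Mul(-40248, Pow(Mul(91, Pow(-11, -1)), -1))) = Add(Mul(-20492, Pow(Add(5103, Rational(2528, 3)), -1)), Mul(-40248, Pow(Mul(91, Rational(-1, 11)), -1))) = Add(Mul(-20492, Pow(Rational(17837, 3), -1)), Mul(-40248, Pow(Rational(-91, 11), -1))) = Add(Mul(-20492, Rational(3, 17837)), Mul(-40248, Rational(-11, 91))) = Add(Rational(-61476, 17837), Rational(34056, 7)) = Rational(607026540, 124859)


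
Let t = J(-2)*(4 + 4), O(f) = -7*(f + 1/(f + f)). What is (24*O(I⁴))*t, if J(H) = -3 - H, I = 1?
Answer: 2016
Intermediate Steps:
O(f) = -7*f - 7/(2*f) (O(f) = -7*(f + 1/(2*f)) = -7*f - 7/(2*f))
t = -8 (t = (-3 - 1*(-2))*(4 + 4) = (-3 + 2)*8 = -1*8 = -8)
(24*O(I⁴))*t = (24*(-7*1⁴ - 7/(2*(1⁴))))*(-8) = (24*(-7*1 - 7/2/1))*(-8) = (24*(-7 - 7/2*1))*(-8) = (24*(-7 - 7/2))*(-8) = (24*(-21/2))*(-8) = -252*(-8) = 2016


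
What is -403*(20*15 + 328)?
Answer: -253084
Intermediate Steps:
-403*(20*15 + 328) = -403*(300 + 328) = -403*628 = -253084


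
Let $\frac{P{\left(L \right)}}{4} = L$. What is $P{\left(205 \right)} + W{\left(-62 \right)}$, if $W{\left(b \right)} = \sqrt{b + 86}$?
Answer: $820 + 2 \sqrt{6} \approx 824.9$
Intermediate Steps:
$P{\left(L \right)} = 4 L$
$W{\left(b \right)} = \sqrt{86 + b}$
$P{\left(205 \right)} + W{\left(-62 \right)} = 4 \cdot 205 + \sqrt{86 - 62} = 820 + \sqrt{24} = 820 + 2 \sqrt{6}$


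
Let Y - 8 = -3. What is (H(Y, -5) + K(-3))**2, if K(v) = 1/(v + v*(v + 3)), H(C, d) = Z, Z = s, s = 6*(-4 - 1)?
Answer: 8281/9 ≈ 920.11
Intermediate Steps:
Y = 5 (Y = 8 - 3 = 5)
s = -30 (s = 6*(-5) = -30)
Z = -30
H(C, d) = -30
K(v) = 1/(v + v*(3 + v))
(H(Y, -5) + K(-3))**2 = (-30 + 1/((-3)*(4 - 3)))**2 = (-30 - 1/3/1)**2 = (-30 - 1/3*1)**2 = (-30 - 1/3)**2 = (-91/3)**2 = 8281/9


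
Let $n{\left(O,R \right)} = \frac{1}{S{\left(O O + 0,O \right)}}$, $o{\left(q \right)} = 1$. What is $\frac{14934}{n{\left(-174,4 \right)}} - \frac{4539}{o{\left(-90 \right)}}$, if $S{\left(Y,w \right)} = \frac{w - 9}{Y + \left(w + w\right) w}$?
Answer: $- \frac{23055623}{5046} \approx -4569.1$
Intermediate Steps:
$S{\left(Y,w \right)} = \frac{-9 + w}{Y + 2 w^{2}}$ ($S{\left(Y,w \right)} = \frac{-9 + w}{Y + 2 w w} = \frac{-9 + w}{Y + 2 w^{2}}$)
$n{\left(O,R \right)} = \frac{3 O^{2}}{-9 + O}$ ($n{\left(O,R \right)} = \frac{1}{\frac{1}{\left(O O + 0\right) + 2 O^{2}} \left(-9 + O\right)} = \frac{1}{\frac{1}{\left(O^{2} + 0\right) + 2 O^{2}} \left(-9 + O\right)} = \frac{1}{\frac{1}{O^{2} + 2 O^{2}} \left(-9 + O\right)} = \frac{1}{\frac{1}{3 O^{2}} \left(-9 + O\right)} = \frac{1}{\frac{1}{3} \frac{1}{O^{2}} \left(-9 + O\right)} = \frac{3 O^{2}}{-9 + O}$)
$\frac{14934}{n{\left(-174,4 \right)}} - \frac{4539}{o{\left(-90 \right)}} = \frac{14934}{3 \left(-174\right)^{2} \frac{1}{-9 - 174}} - \frac{4539}{1} = \frac{14934}{3 \cdot 30276 \frac{1}{-183}} - 4539 = \frac{14934}{3 \cdot 30276 \left(- \frac{1}{183}\right)} - 4539 = \frac{14934}{- \frac{30276}{61}} - 4539 = 14934 \left(- \frac{61}{30276}\right) - 4539 = - \frac{151829}{5046} - 4539 = - \frac{23055623}{5046}$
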